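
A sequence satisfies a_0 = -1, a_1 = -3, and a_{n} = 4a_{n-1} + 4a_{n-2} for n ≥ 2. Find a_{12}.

The ordinary generating function has denominator 1 - 4t - 4t^2.
Iterating the recurrence: a_0,…,a_{12} = -1, -3, -16, -76, -368, -1776, -8576, -41408, -199936, -965376, -4661248, -22506496, -108670976.

-108670976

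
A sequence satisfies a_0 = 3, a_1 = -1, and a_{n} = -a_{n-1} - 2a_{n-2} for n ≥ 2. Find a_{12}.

-93

The ordinary generating function has denominator 1 + y + 2y^2.
Iterating the recurrence: a_0,…,a_{12} = 3, -1, -5, 7, 3, -17, 11, 23, -45, -1, 91, -89, -93.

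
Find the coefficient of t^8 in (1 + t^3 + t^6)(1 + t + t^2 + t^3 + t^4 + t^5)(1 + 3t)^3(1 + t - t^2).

128

(1 + t^3 + t^6) has coefficients 1,0,0,1,0,0,1 for degrees 0…6.
(1 + t + t^2 + t^3 + t^4 + t^5) has coefficients 1,1,1,1,1,1,0,0,0 for degrees 0…8.
Multiplying by (1 + 3t)^3 gives running coefficients 1,10,37,64,64,64,63,54,27 for degrees 0…8.
Finally multiplying by (1 + t - t^2), the product of all factors after the first has coefficients 1,11,46,91,91,64,63,53,18 for degrees 0…8.
[t^8] = 1·18 + 1·64 + 1·46 = 128.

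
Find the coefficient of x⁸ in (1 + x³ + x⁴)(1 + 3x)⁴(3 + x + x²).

(1 + x³ + x⁴) has coefficients 1,0,0,1,1 for degrees 0…4.
(1 + 3x)⁴ has coefficients 1,12,54,108,81,0,0,0,0 for degrees 0…8.
Finally multiplying by (3 + x + x²), the product of all factors after the first has coefficients 3,37,175,390,405,189,81,0,0 for degrees 0…8.
[x⁸] = 1·0 + 1·189 + 1·405 = 594.

594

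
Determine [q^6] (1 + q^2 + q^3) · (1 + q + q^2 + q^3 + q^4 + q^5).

2

(1 + q^2 + q^3) has coefficients 1,0,1,1 for degrees 0…3.
(1 + q + q^2 + q^3 + q^4 + q^5) has coefficients 1,1,1,1,1,1,0 for degrees 0…6.
[q^6] = 1·0 + 1·1 + 1·1 = 2.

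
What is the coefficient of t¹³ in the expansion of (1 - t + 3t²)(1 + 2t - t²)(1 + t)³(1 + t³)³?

10

(1 - t + 3t²) has coefficients 1,-1,3 for degrees 0…2.
(1 + 2t - t²) has coefficients 1,2,-1,0,0,0,0,0,0,0,0,0,0,0 for degrees 0…13.
Multiplying by (1 + t)³ gives running coefficients 1,5,8,4,-1,-1,0,0,0,0,0,0,0,0 for degrees 0…13.
Finally multiplying by (1 + t³)³, the product of all factors after the first has coefficients 1,5,8,7,14,23,15,12,21,13,2,5,4,-1 for degrees 0…13.
[t¹³] = 1·(-1) − 1·4 + 3·5 = 10.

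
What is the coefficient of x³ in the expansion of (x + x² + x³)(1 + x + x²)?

3

(x + x² + x³) has coefficients 0,1,1,1 for degrees 0…3.
(1 + x + x²) has coefficients 1,1,1,0 for degrees 0…3.
[x³] = 1·1 + 1·1 + 1·1 = 3.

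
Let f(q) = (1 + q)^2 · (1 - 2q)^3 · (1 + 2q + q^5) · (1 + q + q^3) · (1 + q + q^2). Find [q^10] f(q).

(1 + q)^2 has coefficients 1,2,1 for degrees 0…2.
(1 - 2q)^3 has coefficients 1,-6,12,-8,0,0,0,0,0,0,0 for degrees 0…10.
Multiplying by (1 + 2q + q^5) gives running coefficients 1,-4,0,16,-16,1,-6,12,-8,0,0 for degrees 0…10.
Multiplying by (1 + q + q^3) gives running coefficients 1,-3,-4,17,-4,-15,11,-10,5,-14,12 for degrees 0…10.
Finally multiplying by (1 + q + q^2), the product of all factors after the first has coefficients 1,-2,-6,10,9,-2,-8,-14,6,-19,3 for degrees 0…10.
[q^10] = 1·3 + 2·(-19) + 1·6 = -29.

-29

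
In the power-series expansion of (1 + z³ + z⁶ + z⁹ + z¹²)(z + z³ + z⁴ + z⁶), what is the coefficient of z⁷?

2

(1 + z³ + z⁶ + z⁹ + z¹²) has coefficients 1,0,0,1,0,0,1,0 for degrees 0…7.
(z + z³ + z⁴ + z⁶) has coefficients 0,1,0,1,1,0,1,0 for degrees 0…7.
[z⁷] = 1·0 + 1·1 + 1·1 = 2.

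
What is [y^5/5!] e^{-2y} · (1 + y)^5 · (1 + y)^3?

-512

The EGF product rule gives c_5 = Σ_{k_1+k_2+k_3=5} C(5; k_1,k_2,k_3) · ∏ g_i(k_i), where e^{-2y} gives (-2)^k; (1+y)^5 gives the falling factorial (5)_k; (1+y)^3 gives the falling factorial (3)_k.
g_1(k) for k = 0…5: 1, -2, 4, -8, 16, -32.
g_2(k) for k = 0…5: 1, 5, 20, 60, 120, 120.
g_3(k) for k = 0…5: 1, 3, 6, 6, 0, 0.
First combine the last two factors: h(k) = Σ_j C(k,j)·g_2(j)·g_3(k−j) for k = 0…5: 1, 8, 56, 336, 1680, 6720.
c_5 = Σ_k C(5,k)·g_1(k)·h(5−k) = 1·1·6720 + 5·(-2)·1680 + 10·4·336 + 10·(-8)·56 + 5·16·8 + 1·(-32)·1 = 6720 − 16800 + 13440 − 4480 + 640 − 32 = -512.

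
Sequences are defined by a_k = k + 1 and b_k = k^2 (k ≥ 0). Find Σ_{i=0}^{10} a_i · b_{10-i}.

The convolution is the t^10 coefficient of A(t)B(t).
Σ = 1·100 + 2·81 + 3·64 + 4·49 + 5·36 + 6·25 + 7·16 + 8·9 + 9·4 + 10·1 + 11·0 = 1210.

1210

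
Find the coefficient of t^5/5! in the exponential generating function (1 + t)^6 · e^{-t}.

-151

The EGF product rule gives c_5 = Σ_{k_1+k_2=5} C(5; k_1,k_2) · ∏ g_i(k_i), where (1+t)^6 gives the falling factorial (6)_k; e^{-t} gives (-1)^k.
g_1(k) for k = 0…5: 1, 6, 30, 120, 360, 720.
g_2(k) for k = 0…5: 1, -1, 1, -1, 1, -1.
c_5 = Σ_k C(5,k)·g_1(k)·g_2(5−k) = 1·1·(-1) + 5·6·1 + 10·30·(-1) + 10·120·1 + 5·360·(-1) + 1·720·1 = −1 + 30 − 300 + 1200 − 1800 + 720 = -151.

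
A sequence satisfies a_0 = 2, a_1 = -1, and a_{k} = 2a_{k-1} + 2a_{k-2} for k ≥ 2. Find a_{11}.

8480

The ordinary generating function has denominator 1 - 2z - 2z^2.
Iterating the recurrence: a_0,…,a_{11} = 2, -1, 2, 2, 8, 20, 56, 152, 416, 1136, 3104, 8480.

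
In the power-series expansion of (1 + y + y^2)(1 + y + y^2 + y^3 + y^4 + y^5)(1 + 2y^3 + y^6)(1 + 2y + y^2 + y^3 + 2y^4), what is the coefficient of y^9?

61

(1 + y + y^2) has coefficients 1,1,1 for degrees 0…2.
(1 + y + y^2 + y^3 + y^4 + y^5) has coefficients 1,1,1,1,1,1,0,0,0,0 for degrees 0…9.
Multiplying by (1 + 2y^3 + y^6) gives running coefficients 1,1,1,3,3,3,3,3,3,1 for degrees 0…9.
Finally multiplying by (1 + 2y + y^2 + y^3 + 2y^4), the product of all factors after the first has coefficients 1,3,4,7,13,15,17,21,21,19 for degrees 0…9.
[y^9] = 1·19 + 1·21 + 1·21 = 61.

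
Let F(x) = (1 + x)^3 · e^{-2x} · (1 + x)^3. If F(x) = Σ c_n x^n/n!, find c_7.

The EGF product rule gives c_7 = Σ_{k_1+k_2+k_3=7} C(7; k_1,k_2,k_3) · ∏ g_i(k_i), where (1+x)^3 gives the falling factorial (3)_k; e^{-2x} gives (-2)^k; (1+x)^3 gives the falling factorial (3)_k.
g_1(k) for k = 0…7: 1, 3, 6, 6, 0, 0, 0, 0.
g_2(k) for k = 0…7: 1, -2, 4, -8, 16, -32, 64, -128.
g_3(k) for k = 0…7: 1, 3, 6, 6, 0, 0, 0, 0.
First combine the last two factors: h(k) = Σ_j C(k,j)·g_2(j)·g_3(k−j) for k = 0…7: 1, 1, -2, -2, 16, -32, -32, 544.
c_7 = Σ_k C(7,k)·g_1(k)·h(7−k) = 1·1·544 + 7·3·(-32) + 21·6·(-32) + 35·6·16 = 544 − 672 − 4032 + 3360 = -800.

-800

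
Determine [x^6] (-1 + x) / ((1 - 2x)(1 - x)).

-64

The denominator gives the recurrence a_n = 3a_(n−1) − 2a_(n−2) for n ≥ 2; the numerator fixes a_0 = -1, a_1 = -2.
Iterating: -1, -2, -4, -8, -16, -32, -64, so a_6 = -64.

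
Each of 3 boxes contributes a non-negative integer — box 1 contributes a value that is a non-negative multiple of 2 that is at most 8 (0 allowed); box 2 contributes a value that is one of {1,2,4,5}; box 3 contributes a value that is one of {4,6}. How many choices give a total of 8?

3

The generating function for the choices is (1 + t² + t⁴ + t⁶ + t⁸)·(t + t² + t⁴ + t⁵)·(t⁴ + t⁶); the count is [t⁸].
(1 + t² + t⁴ + t⁶ + t⁸) has coefficients 1,0,1,0,1,0,1,0,1 for degrees 0…8.
(t + t² + t⁴ + t⁵) has coefficients 0,1,1,0,1,1,0,0,0 for degrees 0…8.
Finally multiplying by (t⁴ + t⁶), the product of all factors after the first has coefficients 0,0,0,0,0,1,1,1,2 for degrees 0…8.
[t⁸] = 1·2 + 1·1 + 1·0 + 1·0 + 1·0 = 3.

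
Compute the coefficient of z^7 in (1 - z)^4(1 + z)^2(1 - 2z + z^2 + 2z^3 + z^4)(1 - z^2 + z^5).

(1 - z)^4 has coefficients 1,-4,6,-4,1 for degrees 0…4.
(1 + z)^2 has coefficients 1,2,1,0,0,0,0,0 for degrees 0…7.
Multiplying by (1 - 2z + z^2 + 2z^3 + z^4) gives running coefficients 1,0,-2,2,6,4,1,0 for degrees 0…7.
Finally multiplying by (1 - z^2 + z^5), the product of all factors after the first has coefficients 1,0,-3,2,8,3,-5,-6 for degrees 0…7.
[z^7] = 1·(-6) − 4·(-5) + 6·3 − 4·8 + 1·2 = 2.

2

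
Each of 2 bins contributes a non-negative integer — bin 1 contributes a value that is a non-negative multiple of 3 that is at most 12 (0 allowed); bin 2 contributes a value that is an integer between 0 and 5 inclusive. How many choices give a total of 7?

2

The generating function for the choices is (1 + q^3 + q^6 + q^9 + q^12)·(1 + q + q^2 + q^3 + q^4 + q^5); the count is [q^7].
(1 + q^3 + q^6 + q^9 + q^12) has coefficients 1,0,0,1,0,0,1,0 for degrees 0…7.
(1 + q + q^2 + q^3 + q^4 + q^5) has coefficients 1,1,1,1,1,1,0,0 for degrees 0…7.
[q^7] = 1·0 + 1·1 + 1·1 = 2.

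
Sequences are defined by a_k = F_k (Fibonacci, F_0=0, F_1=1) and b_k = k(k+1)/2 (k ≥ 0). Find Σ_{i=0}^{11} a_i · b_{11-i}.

The convolution is the t^11 coefficient of A(t)B(t).
Σ = 0·66 + 1·55 + 1·45 + 2·36 + 3·28 + 5·21 + 8·15 + 13·10 + 21·6 + 34·3 + 55·1 + 89·0 = 894.

894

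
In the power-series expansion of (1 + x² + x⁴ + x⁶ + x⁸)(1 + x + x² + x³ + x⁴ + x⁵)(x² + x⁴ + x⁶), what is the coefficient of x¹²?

(1 + x² + x⁴ + x⁶ + x⁸) has coefficients 1,0,1,0,1,0,1,0,1 for degrees 0…8.
(1 + x + x² + x³ + x⁴ + x⁵) has coefficients 1,1,1,1,1,1,0,0,0,0,0,0,0 for degrees 0…12.
Finally multiplying by (x² + x⁴ + x⁶), the product of all factors after the first has coefficients 0,0,1,1,2,2,3,3,2,2,1,1,0 for degrees 0…12.
[x¹²] = 1·0 + 1·1 + 1·2 + 1·3 + 1·2 = 8.

8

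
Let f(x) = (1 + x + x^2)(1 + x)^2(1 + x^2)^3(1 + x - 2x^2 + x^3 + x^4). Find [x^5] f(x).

20

(1 + x + x^2) has coefficients 1,1,1 for degrees 0…2.
(1 + x)^2 has coefficients 1,2,1,0,0,0 for degrees 0…5.
Multiplying by (1 + x^2)^3 gives running coefficients 1,2,4,6,6,6 for degrees 0…5.
Finally multiplying by (1 + x - 2x^2 + x^3 + x^4), the product of all factors after the first has coefficients 1,3,4,7,7,6 for degrees 0…5.
[x^5] = 1·6 + 1·7 + 1·7 = 20.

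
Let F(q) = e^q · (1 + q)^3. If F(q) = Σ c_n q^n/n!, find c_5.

The EGF product rule gives c_5 = Σ_{k_1+k_2=5} C(5; k_1,k_2) · ∏ g_i(k_i), where e^q gives (1)^k; (1+q)^3 gives the falling factorial (3)_k.
g_1(k) for k = 0…5: 1, 1, 1, 1, 1, 1.
g_2(k) for k = 0…5: 1, 3, 6, 6, 0, 0.
c_5 = Σ_k C(5,k)·g_1(k)·g_2(5−k) = 10·1·6 + 10·1·6 + 5·1·3 + 1·1·1 = 60 + 60 + 15 + 1 = 136.

136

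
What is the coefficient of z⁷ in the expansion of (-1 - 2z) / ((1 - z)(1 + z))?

-2

The denominator gives the recurrence a_n = a_(n−2) for n ≥ 2; the numerator fixes a_0 = -1, a_1 = -2.
Iterating: -1, -2, -1, -2, -1, -2, -1, -2, so a_7 = -2.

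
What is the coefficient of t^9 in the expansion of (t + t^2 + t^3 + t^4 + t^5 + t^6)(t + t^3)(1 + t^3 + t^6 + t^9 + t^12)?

4

(t + t^2 + t^3 + t^4 + t^5 + t^6) has coefficients 0,1,1,1,1,1,1 for degrees 0…6.
(t + t^3) has coefficients 0,1,0,1,0,0,0,0,0,0 for degrees 0…9.
Finally multiplying by (1 + t^3 + t^6 + t^9 + t^12), the product of all factors after the first has coefficients 0,1,0,1,1,0,1,1,0,1 for degrees 0…9.
[t^9] = 1·0 + 1·1 + 1·1 + 1·0 + 1·1 + 1·1 = 4.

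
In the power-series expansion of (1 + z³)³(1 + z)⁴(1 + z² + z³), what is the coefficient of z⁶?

(1 + z³)³ has coefficients 1,0,0,3,0,0,3 for degrees 0…6.
(1 + z)⁴ has coefficients 1,4,6,4,1,0,0 for degrees 0…6.
Finally multiplying by (1 + z² + z³), the product of all factors after the first has coefficients 1,4,7,9,11,10,5 for degrees 0…6.
[z⁶] = 1·5 + 3·9 + 3·1 = 35.

35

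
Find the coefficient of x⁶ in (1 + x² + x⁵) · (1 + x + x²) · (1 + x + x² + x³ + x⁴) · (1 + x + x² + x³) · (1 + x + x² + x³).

73

(1 + x² + x⁵) has coefficients 1,0,1,0,0,1 for degrees 0…5.
(1 + x + x²) has coefficients 1,1,1,0,0,0,0 for degrees 0…6.
Multiplying by (1 + x + x² + x³ + x⁴) gives running coefficients 1,2,3,3,3,2,1 for degrees 0…6.
Multiplying by (1 + x + x² + x³) gives running coefficients 1,3,6,9,11,11,9 for degrees 0…6.
Finally multiplying by (1 + x + x² + x³), the product of all factors after the first has coefficients 1,4,10,19,29,37,40 for degrees 0…6.
[x⁶] = 1·40 + 1·29 + 1·4 = 73.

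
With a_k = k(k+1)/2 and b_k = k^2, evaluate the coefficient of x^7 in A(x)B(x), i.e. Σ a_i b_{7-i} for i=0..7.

378

The convolution is the t^7 coefficient of A(t)B(t).
Σ = 0·49 + 1·36 + 3·25 + 6·16 + 10·9 + 15·4 + 21·1 + 28·0 = 378.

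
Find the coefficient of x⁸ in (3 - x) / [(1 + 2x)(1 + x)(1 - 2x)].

1108

The denominator gives the recurrence a_n = −a_(n−1) + 4a_(n−2) + 4a_(n−3) for n ≥ 3; the numerator fixes a_0 = 3, a_1 = -4, a_2 = 16.
Iterating: 3, -4, 16, -20, 68, -84, 276, -340, 1108, so a_8 = 1108.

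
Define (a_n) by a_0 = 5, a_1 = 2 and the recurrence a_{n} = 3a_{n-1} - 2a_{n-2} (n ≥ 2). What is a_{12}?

The ordinary generating function has denominator 1 - 3y + 2y^2.
Iterating the recurrence: a_0,…,a_{12} = 5, 2, -4, -16, -40, -88, -184, -376, -760, -1528, -3064, -6136, -12280.

-12280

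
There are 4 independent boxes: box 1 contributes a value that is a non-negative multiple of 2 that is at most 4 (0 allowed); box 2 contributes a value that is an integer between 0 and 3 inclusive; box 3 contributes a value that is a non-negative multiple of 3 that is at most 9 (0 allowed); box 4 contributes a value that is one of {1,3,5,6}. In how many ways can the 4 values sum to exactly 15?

13

The generating function for the choices is (1 + x^2 + x^4)·(1 + x + x^2 + x^3)·(1 + x^3 + x^6 + x^9)·(x + x^3 + x^5 + x^6); the count is [x^15].
(1 + x^2 + x^4) has coefficients 1,0,1,0,1 for degrees 0…4.
(1 + x + x^2 + x^3) has coefficients 1,1,1,1,0,0,0,0,0,0,0,0,0,0,0,0 for degrees 0…15.
Multiplying by (1 + x^3 + x^6 + x^9) gives running coefficients 1,1,1,2,1,1,2,1,1,2,1,1,1,0,0,0 for degrees 0…15.
Finally multiplying by (x + x^3 + x^5 + x^6), the product of all factors after the first has coefficients 0,1,1,2,3,3,5,5,5,6,5,5,6,4,4,4 for degrees 0…15.
[x^15] = 1·4 + 1·4 + 1·5 = 13.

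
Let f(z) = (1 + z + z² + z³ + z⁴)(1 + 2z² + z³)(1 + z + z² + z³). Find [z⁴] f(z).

12

(1 + z + z² + z³ + z⁴) has coefficients 1,1,1,1,1 for degrees 0…4.
(1 + 2z² + z³) has coefficients 1,0,2,1,0 for degrees 0…4.
Finally multiplying by (1 + z + z² + z³), the product of all factors after the first has coefficients 1,1,3,4,3 for degrees 0…4.
[z⁴] = 1·3 + 1·4 + 1·3 + 1·1 + 1·1 = 12.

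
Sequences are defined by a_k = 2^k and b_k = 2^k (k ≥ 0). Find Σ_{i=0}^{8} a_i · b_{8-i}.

This is [x^8] in the product of the two ordinary generating functions.
Σ = 1·256 + 2·128 + 4·64 + 8·32 + 16·16 + 32·8 + 64·4 + 128·2 + 256·1 = 2304.

2304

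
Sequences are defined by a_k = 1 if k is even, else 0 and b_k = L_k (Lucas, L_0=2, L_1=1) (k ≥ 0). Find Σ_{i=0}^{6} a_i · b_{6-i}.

Write out a_i and b_{6-i} for i = 0,…,6 and sum the products.
Σ = 1·18 + 0·11 + 1·7 + 0·4 + 1·3 + 0·1 + 1·2 = 30.

30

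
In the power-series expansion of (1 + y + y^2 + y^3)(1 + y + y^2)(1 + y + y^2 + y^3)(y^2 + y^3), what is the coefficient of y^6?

19

(1 + y + y^2 + y^3) has coefficients 1,1,1,1 for degrees 0…3.
(1 + y + y^2) has coefficients 1,1,1,0,0,0,0 for degrees 0…6.
Multiplying by (1 + y + y^2 + y^3) gives running coefficients 1,2,3,3,2,1,0 for degrees 0…6.
Finally multiplying by (y^2 + y^3), the product of all factors after the first has coefficients 0,0,1,3,5,6,5 for degrees 0…6.
[y^6] = 1·5 + 1·6 + 1·5 + 1·3 = 19.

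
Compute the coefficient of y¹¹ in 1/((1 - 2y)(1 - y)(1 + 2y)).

1365

Partial fractions give a closed form: a_n = (1)·2^n + (-1/3)·1^n + (1/3)·(-2)^n.
At n = 11: a_11 = 1365.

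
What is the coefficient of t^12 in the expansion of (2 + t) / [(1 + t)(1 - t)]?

Partial fractions give a closed form: a_n = (1/2)·(-1)^n + (3/2)·1^n.
At n = 12: a_12 = 2.

2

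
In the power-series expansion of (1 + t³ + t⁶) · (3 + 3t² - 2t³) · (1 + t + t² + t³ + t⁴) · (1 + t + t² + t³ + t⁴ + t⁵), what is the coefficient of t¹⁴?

7

(1 + t³ + t⁶) has coefficients 1,0,0,1,0,0,1 for degrees 0…6.
(3 + 3t² - 2t³) has coefficients 3,0,3,-2,0,0,0,0,0,0,0,0,0,0,0 for degrees 0…14.
Multiplying by (1 + t + t² + t³ + t⁴) gives running coefficients 3,3,6,4,4,1,1,-2,0,0,0,0,0,0,0 for degrees 0…14.
Finally multiplying by (1 + t + t² + t³ + t⁴ + t⁵), the product of all factors after the first has coefficients 3,6,12,16,20,21,19,14,8,4,0,-1,-2,0,0 for degrees 0…14.
[t¹⁴] = 1·0 + 1·(-1) + 1·8 = 7.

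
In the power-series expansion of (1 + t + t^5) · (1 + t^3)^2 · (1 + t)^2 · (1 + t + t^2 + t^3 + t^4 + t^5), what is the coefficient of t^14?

11

(1 + t + t^5) has coefficients 1,1,0,0,0,1 for degrees 0…5.
(1 + t^3)^2 has coefficients 1,0,0,2,0,0,1,0,0,0,0,0,0,0,0 for degrees 0…14.
Multiplying by (1 + t)^2 gives running coefficients 1,2,1,2,4,2,1,2,1,0,0,0,0,0,0 for degrees 0…14.
Finally multiplying by (1 + t + t^2 + t^3 + t^4 + t^5), the product of all factors after the first has coefficients 1,3,4,6,10,12,12,12,12,10,6,4,3,1,0 for degrees 0…14.
[t^14] = 1·0 + 1·1 + 1·10 = 11.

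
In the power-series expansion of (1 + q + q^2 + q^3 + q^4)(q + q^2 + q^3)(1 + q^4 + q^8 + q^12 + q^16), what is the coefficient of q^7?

(1 + q + q^2 + q^3 + q^4) has coefficients 1,1,1,1,1 for degrees 0…4.
(q + q^2 + q^3) has coefficients 0,1,1,1,0,0,0,0 for degrees 0…7.
Finally multiplying by (1 + q^4 + q^8 + q^12 + q^16), the product of all factors after the first has coefficients 0,1,1,1,0,1,1,1 for degrees 0…7.
[q^7] = 1·1 + 1·1 + 1·1 + 1·0 + 1·1 = 4.

4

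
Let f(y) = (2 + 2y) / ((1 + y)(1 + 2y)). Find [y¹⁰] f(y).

Partial fractions give a closed form: a_n = (2)·(-2)^n.
At n = 10: a_10 = 2048.

2048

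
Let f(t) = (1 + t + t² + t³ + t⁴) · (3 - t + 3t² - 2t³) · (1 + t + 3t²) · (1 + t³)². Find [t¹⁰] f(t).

(1 + t + t² + t³ + t⁴) has coefficients 1,1,1,1,1 for degrees 0…4.
(3 - t + 3t² - 2t³) has coefficients 3,-1,3,-2,0,0,0,0,0,0,0 for degrees 0…10.
Multiplying by (1 + t + 3t²) gives running coefficients 3,2,11,-2,7,-6,0,0,0,0,0 for degrees 0…10.
Finally multiplying by (1 + t³)², the product of all factors after the first has coefficients 3,2,11,4,11,16,-1,16,-1,-2,7 for degrees 0…10.
[t¹⁰] = 1·7 + 1·(-2) + 1·(-1) + 1·16 + 1·(-1) = 19.

19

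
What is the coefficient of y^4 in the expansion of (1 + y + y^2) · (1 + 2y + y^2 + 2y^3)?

3

(1 + y + y^2) has coefficients 1,1,1 for degrees 0…2.
(1 + 2y + y^2 + 2y^3) has coefficients 1,2,1,2,0 for degrees 0…4.
[y^4] = 1·0 + 1·2 + 1·1 = 3.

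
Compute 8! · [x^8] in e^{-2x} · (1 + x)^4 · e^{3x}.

The EGF product rule gives c_8 = Σ_{k_1+k_2+k_3=8} C(8; k_1,k_2,k_3) · ∏ g_i(k_i), where e^{-2x} gives (-2)^k; (1+x)^4 gives the falling factorial (4)_k; e^{3x} gives (3)^k.
g_1(k) for k = 0…8: 1, -2, 4, -8, 16, -32, 64, -128, 256.
g_2(k) for k = 0…8: 1, 4, 12, 24, 24, 0, 0, 0, 0.
g_3(k) for k = 0…8: 1, 3, 9, 27, 81, 243, 729, 2187, 6561.
First combine the last two factors: h(k) = Σ_j C(k,j)·g_2(j)·g_3(k−j) for k = 0…8: 1, 7, 45, 267, 1473, 7623, 37341, 174555, 784161.
c_8 = Σ_k C(8,k)·g_1(k)·h(8−k) = 1·1·784161 + 8·(-2)·174555 + 28·4·37341 + 56·(-8)·7623 + 70·16·1473 + 56·(-32)·267 + 28·64·45 + 8·(-128)·7 + 1·256·1 = 784161 − 2792880 + 4182192 − 3415104 + 1649760 − 478464 + 80640 − 7168 + 256 = 3393.

3393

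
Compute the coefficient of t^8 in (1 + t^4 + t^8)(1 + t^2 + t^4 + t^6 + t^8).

(1 + t^4 + t^8) has coefficients 1,0,0,0,1,0,0,0,1 for degrees 0…8.
(1 + t^2 + t^4 + t^6 + t^8) has coefficients 1,0,1,0,1,0,1,0,1 for degrees 0…8.
[t^8] = 1·1 + 1·1 + 1·1 = 3.

3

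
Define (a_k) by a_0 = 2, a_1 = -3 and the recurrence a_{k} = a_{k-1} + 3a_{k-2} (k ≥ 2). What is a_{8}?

-69

The ordinary generating function has denominator 1 - t - 3t^2.
Iterating the recurrence: a_0,…,a_{8} = 2, -3, 3, -6, 3, -15, -6, -51, -69.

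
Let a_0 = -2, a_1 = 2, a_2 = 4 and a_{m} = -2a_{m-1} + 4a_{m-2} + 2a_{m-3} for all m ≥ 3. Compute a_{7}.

-664

The ordinary generating function has denominator 1 + 2y - 4y^2 - 2y^3.
Iterating the recurrence: a_0,…,a_{7} = -2, 2, 4, -4, 28, -64, 232, -664.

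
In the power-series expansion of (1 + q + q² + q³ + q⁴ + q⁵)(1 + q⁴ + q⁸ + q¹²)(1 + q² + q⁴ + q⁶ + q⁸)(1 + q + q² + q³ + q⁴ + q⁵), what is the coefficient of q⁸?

(1 + q + q² + q³ + q⁴ + q⁵) has coefficients 1,1,1,1,1,1 for degrees 0…5.
(1 + q⁴ + q⁸ + q¹²) has coefficients 1,0,0,0,1,0,0,0,1 for degrees 0…8.
Multiplying by (1 + q² + q⁴ + q⁶ + q⁸) gives running coefficients 1,0,1,0,2,0,2,0,3 for degrees 0…8.
Finally multiplying by (1 + q + q² + q³ + q⁴ + q⁵), the product of all factors after the first has coefficients 1,1,2,2,4,4,5,5,7 for degrees 0…8.
[q⁸] = 1·7 + 1·5 + 1·5 + 1·4 + 1·4 + 1·2 = 27.

27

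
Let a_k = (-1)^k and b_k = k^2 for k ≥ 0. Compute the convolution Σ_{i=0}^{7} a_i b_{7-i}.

Write out a_i and b_{7-i} for i = 0,…,7 and sum the products.
Σ = 1·49 − 1·36 + 1·25 − 1·16 + 1·9 − 1·4 + 1·1 − 1·0 = 28.

28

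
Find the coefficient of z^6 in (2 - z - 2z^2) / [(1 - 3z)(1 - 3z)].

7938

The denominator gives the recurrence a_n = 6a_(n−1) − 9a_(n−2) for n ≥ 3; the numerator fixes a_0 = 2, a_1 = 11, a_2 = 46.
Iterating: 2, 11, 46, 177, 648, 2295, 7938, so a_6 = 7938.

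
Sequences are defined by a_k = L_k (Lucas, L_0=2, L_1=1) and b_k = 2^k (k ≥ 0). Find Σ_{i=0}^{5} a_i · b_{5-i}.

Write out a_i and b_{5-i} for i = 0,…,5 and sum the products.
Σ = 2·32 + 1·16 + 3·8 + 4·4 + 7·2 + 11·1 = 145.

145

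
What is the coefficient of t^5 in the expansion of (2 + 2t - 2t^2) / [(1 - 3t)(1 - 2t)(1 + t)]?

Partial fractions give a closed form: a_n = (11/2)·3^n + (-10/3)·2^n + (-1/6)·(-1)^n.
At n = 5: a_5 = 1230.

1230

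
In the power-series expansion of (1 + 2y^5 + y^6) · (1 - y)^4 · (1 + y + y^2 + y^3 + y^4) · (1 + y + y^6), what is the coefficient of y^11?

(1 + 2y^5 + y^6) has coefficients 1,0,0,0,0,2,1 for degrees 0…6.
(1 - y)^4 has coefficients 1,-4,6,-4,1,0,0,0,0,0,0,0 for degrees 0…11.
Multiplying by (1 + y + y^2 + y^3 + y^4) gives running coefficients 1,-3,3,-1,0,-1,3,-3,1,0,0,0 for degrees 0…11.
Finally multiplying by (1 + y + y^6), the product of all factors after the first has coefficients 1,-2,0,2,-1,-1,3,-3,1,0,0,-1 for degrees 0…11.
[y^11] = 1·(-1) + 2·3 + 1·(-1) = 4.

4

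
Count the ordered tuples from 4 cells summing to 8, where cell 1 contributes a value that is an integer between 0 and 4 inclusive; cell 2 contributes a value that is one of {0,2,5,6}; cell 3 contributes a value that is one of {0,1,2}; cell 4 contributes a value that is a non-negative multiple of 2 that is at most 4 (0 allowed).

The generating function for the choices is (1 + t + t² + t³ + t⁴)·(1 + t² + t⁵ + t⁶)·(1 + t + t²)·(1 + t² + t⁴); the count is [t⁸].
(1 + t + t² + t³ + t⁴) has coefficients 1,1,1,1,1 for degrees 0…4.
(1 + t² + t⁵ + t⁶) has coefficients 1,0,1,0,0,1,1,0,0 for degrees 0…8.
Multiplying by (1 + t + t²) gives running coefficients 1,1,2,1,1,1,2,2,1 for degrees 0…8.
Finally multiplying by (1 + t² + t⁴), the product of all factors after the first has coefficients 1,1,3,2,4,3,5,4,4 for degrees 0…8.
[t⁸] = 1·4 + 1·4 + 1·5 + 1·3 + 1·4 = 20.

20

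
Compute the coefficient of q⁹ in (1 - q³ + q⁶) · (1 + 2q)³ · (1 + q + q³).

13

(1 - q³ + q⁶) has coefficients 1,0,0,-1,0,0,1 for degrees 0…6.
(1 + 2q)³ has coefficients 1,6,12,8,0,0,0,0,0,0 for degrees 0…9.
Finally multiplying by (1 + q + q³), the product of all factors after the first has coefficients 1,7,18,21,14,12,8,0,0,0 for degrees 0…9.
[q⁹] = 1·0 − 1·8 + 1·21 = 13.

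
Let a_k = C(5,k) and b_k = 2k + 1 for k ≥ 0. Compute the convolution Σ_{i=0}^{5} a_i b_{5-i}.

192

Write out a_i and b_{5-i} for i = 0,…,5 and sum the products.
Σ = 1·11 + 5·9 + 10·7 + 10·5 + 5·3 + 1·1 = 192.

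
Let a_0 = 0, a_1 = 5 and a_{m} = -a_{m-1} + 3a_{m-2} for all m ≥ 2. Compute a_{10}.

-5795

The ordinary generating function has denominator 1 + z - 3z^2.
Iterating the recurrence: a_0,…,a_{10} = 0, 5, -5, 20, -35, 95, -200, 485, -1085, 2540, -5795.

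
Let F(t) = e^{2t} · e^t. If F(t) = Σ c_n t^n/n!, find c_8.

The EGF product rule gives c_8 = Σ_{k_1+k_2=8} C(8; k_1,k_2) · ∏ g_i(k_i), where e^{2t} gives (2)^k; e^t gives (1)^k.
g_1(k) for k = 0…8: 1, 2, 4, 8, 16, 32, 64, 128, 256.
g_2(k) for k = 0…8: 1, 1, 1, 1, 1, 1, 1, 1, 1.
c_8 = Σ_k C(8,k)·g_1(k)·g_2(8−k) = 1·1·1 + 8·2·1 + 28·4·1 + 56·8·1 + 70·16·1 + 56·32·1 + 28·64·1 + 8·128·1 + 1·256·1 = 1 + 16 + 112 + 448 + 1120 + 1792 + 1792 + 1024 + 256 = 6561.

6561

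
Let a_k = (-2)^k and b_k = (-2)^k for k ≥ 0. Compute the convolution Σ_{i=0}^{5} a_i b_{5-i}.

-192

Write out a_i and b_{5-i} for i = 0,…,5 and sum the products.
Σ = 1·(-32) − 2·16 + 4·(-8) − 8·4 + 16·(-2) − 32·1 = -192.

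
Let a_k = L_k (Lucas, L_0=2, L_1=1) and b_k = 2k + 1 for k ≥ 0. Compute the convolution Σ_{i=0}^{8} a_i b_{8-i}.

496

Write out a_i and b_{8-i} for i = 0,…,8 and sum the products.
Σ = 2·17 + 1·15 + 3·13 + 4·11 + 7·9 + 11·7 + 18·5 + 29·3 + 47·1 = 496.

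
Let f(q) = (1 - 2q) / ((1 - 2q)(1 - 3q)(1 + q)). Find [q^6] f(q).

547

Partial fractions give a closed form: a_n = (3/4)·3^n + (1/4)·(-1)^n.
At n = 6: a_6 = 547.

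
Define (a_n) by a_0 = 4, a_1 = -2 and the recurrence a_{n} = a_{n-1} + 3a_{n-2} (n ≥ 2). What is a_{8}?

The ordinary generating function has denominator 1 - q - 3q^2.
Iterating the recurrence: a_0,…,a_{8} = 4, -2, 10, 4, 34, 46, 148, 286, 730.

730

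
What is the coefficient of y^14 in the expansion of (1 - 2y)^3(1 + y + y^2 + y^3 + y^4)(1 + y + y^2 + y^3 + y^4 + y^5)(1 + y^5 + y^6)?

-15

(1 - 2y)^3 has coefficients 1,-6,12,-8 for degrees 0…3.
(1 + y + y^2 + y^3 + y^4) has coefficients 1,1,1,1,1,0,0,0,0,0,0,0,0,0,0 for degrees 0…14.
Multiplying by (1 + y + y^2 + y^3 + y^4 + y^5) gives running coefficients 1,2,3,4,5,5,4,3,2,1,0,0,0,0,0 for degrees 0…14.
Finally multiplying by (1 + y^5 + y^6), the product of all factors after the first has coefficients 1,2,3,4,5,6,7,8,9,10,10,9,7,5,3 for degrees 0…14.
[y^14] = 1·3 − 6·5 + 12·7 − 8·9 = -15.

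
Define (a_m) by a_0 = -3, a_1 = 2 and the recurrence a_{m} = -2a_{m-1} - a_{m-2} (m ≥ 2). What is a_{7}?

-4

The ordinary generating function has denominator 1 + 2z + z^2.
Iterating the recurrence: a_0,…,a_{7} = -3, 2, -1, 0, 1, -2, 3, -4.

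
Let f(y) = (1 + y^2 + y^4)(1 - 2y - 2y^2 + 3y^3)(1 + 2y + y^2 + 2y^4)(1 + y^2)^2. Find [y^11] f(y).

18

(1 + y^2 + y^4) has coefficients 1,0,1,0,1 for degrees 0…4.
(1 - 2y - 2y^2 + 3y^3) has coefficients 1,-2,-2,3,0,0,0,0,0,0,0,0 for degrees 0…11.
Multiplying by (1 + 2y + y^2 + 2y^4) gives running coefficients 1,0,-5,-3,6,-1,-4,6,0,0,0,0 for degrees 0…11.
Finally multiplying by (1 + y^2)^2, the product of all factors after the first has coefficients 1,0,-3,-3,-3,-7,3,1,-2,11,-4,6 for degrees 0…11.
[y^11] = 1·6 + 1·11 + 1·1 = 18.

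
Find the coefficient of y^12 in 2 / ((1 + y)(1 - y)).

2

Partial fractions give a closed form: a_n = (1)·(-1)^n + (1)·1^n.
At n = 12: a_12 = 2.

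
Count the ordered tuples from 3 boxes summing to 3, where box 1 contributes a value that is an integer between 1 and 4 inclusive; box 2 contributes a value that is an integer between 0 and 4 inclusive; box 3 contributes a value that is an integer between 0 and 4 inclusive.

6

The generating function for the choices is (q + q² + q³ + q⁴)·(1 + q + q² + q³ + q⁴)·(1 + q + q² + q³ + q⁴); the count is [q³].
(q + q² + q³ + q⁴) has coefficients 0,1,1,1 for degrees 0…3.
(1 + q + q² + q³ + q⁴) has coefficients 1,1,1,1 for degrees 0…3.
Finally multiplying by (1 + q + q² + q³ + q⁴), the product of all factors after the first has coefficients 1,2,3,4 for degrees 0…3.
[q³] = 1·3 + 1·2 + 1·1 = 6.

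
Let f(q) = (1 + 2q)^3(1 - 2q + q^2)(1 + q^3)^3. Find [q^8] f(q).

(1 + 2q)^3 has coefficients 1,6,12,8 for degrees 0…3.
(1 - 2q + q^2) has coefficients 1,-2,1,0,0,0,0,0,0 for degrees 0…8.
Finally multiplying by (1 + q^3)^3, the product of all factors after the first has coefficients 1,-2,1,3,-6,3,3,-6,3 for degrees 0…8.
[q^8] = 1·3 + 6·(-6) + 12·3 + 8·3 = 27.

27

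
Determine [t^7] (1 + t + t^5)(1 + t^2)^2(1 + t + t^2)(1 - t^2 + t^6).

1

(1 + t + t^5) has coefficients 1,1,0,0,0,1 for degrees 0…5.
(1 + t^2)^2 has coefficients 1,0,2,0,1,0,0,0 for degrees 0…7.
Multiplying by (1 + t + t^2) gives running coefficients 1,1,3,2,3,1,1,0 for degrees 0…7.
Finally multiplying by (1 - t^2 + t^6), the product of all factors after the first has coefficients 1,1,2,1,0,-1,-1,0 for degrees 0…7.
[t^7] = 1·0 + 1·(-1) + 1·2 = 1.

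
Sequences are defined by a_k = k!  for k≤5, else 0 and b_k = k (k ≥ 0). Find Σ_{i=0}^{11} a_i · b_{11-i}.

975

This is [x^11] in the product of the two ordinary generating functions.
Σ = 1·11 + 1·10 + 2·9 + 6·8 + 24·7 + 120·6 + 0·5 + 0·4 + 0·3 + 0·2 + 0·1 + 0·0 = 975.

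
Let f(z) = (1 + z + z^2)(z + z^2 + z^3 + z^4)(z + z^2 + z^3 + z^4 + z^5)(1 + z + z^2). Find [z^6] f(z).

(1 + z + z^2) has coefficients 1,1,1 for degrees 0…2.
(z + z^2 + z^3 + z^4) has coefficients 0,1,1,1,1,0,0 for degrees 0…6.
Multiplying by (z + z^2 + z^3 + z^4 + z^5) gives running coefficients 0,0,1,2,3,4,4 for degrees 0…6.
Finally multiplying by (1 + z + z^2), the product of all factors after the first has coefficients 0,0,1,3,6,9,11 for degrees 0…6.
[z^6] = 1·11 + 1·9 + 1·6 = 26.

26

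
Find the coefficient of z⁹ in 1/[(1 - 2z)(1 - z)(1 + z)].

Partial fractions give a closed form: a_n = (4/3)·2^n + (-1/2)·1^n + (1/6)·(-1)^n.
At n = 9: a_9 = 682.

682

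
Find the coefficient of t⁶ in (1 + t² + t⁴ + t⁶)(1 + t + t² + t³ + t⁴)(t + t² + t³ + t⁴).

(1 + t² + t⁴ + t⁶) has coefficients 1,0,1,0,1,0,1 for degrees 0…6.
(1 + t + t² + t³ + t⁴) has coefficients 1,1,1,1,1,0,0 for degrees 0…6.
Finally multiplying by (t + t² + t³ + t⁴), the product of all factors after the first has coefficients 0,1,2,3,4,4,3 for degrees 0…6.
[t⁶] = 1·3 + 1·4 + 1·2 + 1·0 = 9.

9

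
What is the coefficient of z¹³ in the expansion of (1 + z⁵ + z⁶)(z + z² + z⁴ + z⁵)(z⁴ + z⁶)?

3

(1 + z⁵ + z⁶) has coefficients 1,0,0,0,0,1,1 for degrees 0…6.
(z + z² + z⁴ + z⁵) has coefficients 0,1,1,0,1,1,0,0,0,0,0,0,0,0 for degrees 0…13.
Finally multiplying by (z⁴ + z⁶), the product of all factors after the first has coefficients 0,0,0,0,0,1,1,1,2,1,1,1,0,0 for degrees 0…13.
[z¹³] = 1·0 + 1·2 + 1·1 = 3.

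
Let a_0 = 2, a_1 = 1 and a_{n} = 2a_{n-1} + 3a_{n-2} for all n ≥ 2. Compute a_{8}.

The ordinary generating function has denominator 1 - 2z - 3z^2.
Iterating the recurrence: a_0,…,a_{8} = 2, 1, 8, 19, 62, 181, 548, 1639, 4922.

4922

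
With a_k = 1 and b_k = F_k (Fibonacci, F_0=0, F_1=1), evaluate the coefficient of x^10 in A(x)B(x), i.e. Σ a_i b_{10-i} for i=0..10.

Write out a_i and b_{10-i} for i = 0,…,10 and sum the products.
Σ = 1·55 + 1·34 + 1·21 + 1·13 + 1·8 + 1·5 + 1·3 + 1·2 + 1·1 + 1·1 + 1·0 = 143.

143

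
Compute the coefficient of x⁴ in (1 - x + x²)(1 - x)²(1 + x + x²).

2

(1 - x + x²) has coefficients 1,-1,1 for degrees 0…2.
(1 - x)² has coefficients 1,-2,1,0,0 for degrees 0…4.
Finally multiplying by (1 + x + x²), the product of all factors after the first has coefficients 1,-1,0,-1,1 for degrees 0…4.
[x⁴] = 1·1 − 1·(-1) + 1·0 = 2.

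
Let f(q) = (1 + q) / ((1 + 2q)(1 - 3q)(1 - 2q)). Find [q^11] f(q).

421876

Partial fractions give a closed form: a_n = (1/10)·(-2)^n + (12/5)·3^n + (-3/2)·2^n.
At n = 11: a_11 = 421876.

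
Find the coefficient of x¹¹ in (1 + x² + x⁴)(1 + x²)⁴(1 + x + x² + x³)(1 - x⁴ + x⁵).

16

(1 + x² + x⁴) has coefficients 1,0,1,0,1 for degrees 0…4.
(1 + x²)⁴ has coefficients 1,0,4,0,6,0,4,0,1,0,0,0 for degrees 0…11.
Multiplying by (1 + x + x² + x³) gives running coefficients 1,1,5,5,10,10,10,10,5,5,1,1 for degrees 0…11.
Finally multiplying by (1 - x⁴ + x⁵), the product of all factors after the first has coefficients 1,1,5,5,9,10,6,10,0,5,1,1 for degrees 0…11.
[x¹¹] = 1·1 + 1·5 + 1·10 = 16.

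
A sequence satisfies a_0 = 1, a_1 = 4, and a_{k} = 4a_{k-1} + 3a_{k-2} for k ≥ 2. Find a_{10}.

4111843

The ordinary generating function has denominator 1 - 4t - 3t^2.
Iterating the recurrence: a_0,…,a_{10} = 1, 4, 19, 88, 409, 1900, 8827, 41008, 190513, 885076, 4111843.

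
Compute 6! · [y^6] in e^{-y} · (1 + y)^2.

19

The EGF product rule gives c_6 = Σ_{k_1+k_2=6} C(6; k_1,k_2) · ∏ g_i(k_i), where e^{-y} gives (-1)^k; (1+y)^2 gives the falling factorial (2)_k.
g_1(k) for k = 0…6: 1, -1, 1, -1, 1, -1, 1.
g_2(k) for k = 0…6: 1, 2, 2, 0, 0, 0, 0.
c_6 = Σ_k C(6,k)·g_1(k)·g_2(6−k) = 15·1·2 + 6·(-1)·2 + 1·1·1 = 30 − 12 + 1 = 19.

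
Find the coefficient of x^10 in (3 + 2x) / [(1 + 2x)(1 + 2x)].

The denominator gives the recurrence a_n = −4a_(n−1) − 4a_(n−2) for n ≥ 2; the numerator fixes a_0 = 3, a_1 = -10.
Iterating: 3, -10, 28, -72, 176, -416, 960, -2176, 4864, -10752, 23552, so a_10 = 23552.

23552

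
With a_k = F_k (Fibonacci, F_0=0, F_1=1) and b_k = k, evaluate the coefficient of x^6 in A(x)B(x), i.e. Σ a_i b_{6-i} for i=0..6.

26

Write out a_i and b_{6-i} for i = 0,…,6 and sum the products.
Σ = 0·6 + 1·5 + 1·4 + 2·3 + 3·2 + 5·1 + 8·0 = 26.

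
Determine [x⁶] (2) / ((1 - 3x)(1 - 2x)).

Partial fractions give a closed form: a_n = (6)·3^n + (-4)·2^n.
At n = 6: a_6 = 4118.

4118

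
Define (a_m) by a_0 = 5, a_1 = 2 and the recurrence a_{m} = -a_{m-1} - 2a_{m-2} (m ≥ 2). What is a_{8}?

-64

The ordinary generating function has denominator 1 + q + 2q^2.
Iterating the recurrence: a_0,…,a_{8} = 5, 2, -12, 8, 16, -32, 0, 64, -64.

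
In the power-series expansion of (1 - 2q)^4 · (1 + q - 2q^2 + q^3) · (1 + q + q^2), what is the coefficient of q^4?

-49

(1 - 2q)^4 has coefficients 1,-8,24,-32,16 for degrees 0…4.
(1 + q - 2q^2 + q^3) has coefficients 1,1,-2,1,0 for degrees 0…4.
Finally multiplying by (1 + q + q^2), the product of all factors after the first has coefficients 1,2,0,0,-1 for degrees 0…4.
[q^4] = 1·(-1) − 8·0 + 24·0 − 32·2 + 16·1 = -49.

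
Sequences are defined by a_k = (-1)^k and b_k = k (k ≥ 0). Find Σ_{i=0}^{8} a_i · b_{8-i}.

This is [x^8] in the product of the two ordinary generating functions.
Σ = 1·8 − 1·7 + 1·6 − 1·5 + 1·4 − 1·3 + 1·2 − 1·1 + 1·0 = 4.

4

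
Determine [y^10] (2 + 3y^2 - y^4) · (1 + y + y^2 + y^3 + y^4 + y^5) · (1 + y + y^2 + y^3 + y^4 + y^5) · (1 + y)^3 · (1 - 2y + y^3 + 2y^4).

298

(2 + 3y^2 - y^4) has coefficients 2,0,3,0,-1 for degrees 0…4.
(1 + y + y^2 + y^3 + y^4 + y^5) has coefficients 1,1,1,1,1,1,0,0,0,0,0 for degrees 0…10.
Multiplying by (1 + y + y^2 + y^3 + y^4 + y^5) gives running coefficients 1,2,3,4,5,6,5,4,3,2,1 for degrees 0…10.
Multiplying by (1 + y)^3 gives running coefficients 1,5,12,20,28,36,42,42,36,28,20 for degrees 0…10.
Finally multiplying by (1 - 2y + y^3 + 2y^4), the product of all factors after the first has coefficients 1,3,2,-3,-5,2,14,26,44,70,90 for degrees 0…10.
[y^10] = 2·90 + 3·44 − 1·14 = 298.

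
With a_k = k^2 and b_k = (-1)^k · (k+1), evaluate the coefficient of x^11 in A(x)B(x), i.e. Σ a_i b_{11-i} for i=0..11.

The convolution is the x^11 coefficient of A(x)B(x).
Σ = 0·(-12) + 1·11 + 4·(-10) + 9·9 + 16·(-8) + 25·7 + 36·(-6) + 49·5 + 64·(-4) + 81·3 + 100·(-2) + 121·1 = 36.

36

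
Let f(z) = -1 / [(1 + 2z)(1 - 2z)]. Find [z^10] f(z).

The denominator gives the recurrence a_n = 4a_(n−2) for n ≥ 2; the numerator fixes a_0 = -1, a_1 = 0.
Iterating: -1, 0, -4, 0, -16, 0, -64, 0, -256, 0, -1024, so a_10 = -1024.

-1024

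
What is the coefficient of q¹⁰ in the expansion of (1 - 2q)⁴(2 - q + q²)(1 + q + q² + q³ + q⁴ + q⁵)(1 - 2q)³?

-984

(1 - 2q)⁴ has coefficients 1,-8,24,-32,16 for degrees 0…4.
(2 - q + q²) has coefficients 2,-1,1,0,0,0,0,0,0,0,0 for degrees 0…10.
Multiplying by (1 + q + q² + q³ + q⁴ + q⁵) gives running coefficients 2,1,2,2,2,2,0,1,0,0,0 for degrees 0…10.
Finally multiplying by (1 - 2q)³, the product of all factors after the first has coefficients 2,-11,20,-14,6,-2,-4,9,-22,12,-8 for degrees 0…10.
[q¹⁰] = 1·(-8) − 8·12 + 24·(-22) − 32·9 + 16·(-4) = -984.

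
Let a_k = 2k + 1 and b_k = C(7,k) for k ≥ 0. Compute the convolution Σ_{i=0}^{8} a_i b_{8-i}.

This is [x^8] in the product of the two ordinary generating functions.
Σ = 1·0 + 3·1 + 5·7 + 7·21 + 9·35 + 11·35 + 13·21 + 15·7 + 17·1 = 1280.

1280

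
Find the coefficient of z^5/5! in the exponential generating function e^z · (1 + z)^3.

136

The EGF product rule gives c_5 = Σ_{k_1+k_2=5} C(5; k_1,k_2) · ∏ g_i(k_i), where e^z gives (1)^k; (1+z)^3 gives the falling factorial (3)_k.
g_1(k) for k = 0…5: 1, 1, 1, 1, 1, 1.
g_2(k) for k = 0…5: 1, 3, 6, 6, 0, 0.
c_5 = Σ_k C(5,k)·g_1(k)·g_2(5−k) = 10·1·6 + 10·1·6 + 5·1·3 + 1·1·1 = 60 + 60 + 15 + 1 = 136.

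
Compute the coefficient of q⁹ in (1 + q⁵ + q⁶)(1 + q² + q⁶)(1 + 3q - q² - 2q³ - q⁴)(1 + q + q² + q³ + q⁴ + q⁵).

4

(1 + q⁵ + q⁶) has coefficients 1,0,0,0,0,1,1 for degrees 0…6.
(1 + q² + q⁶) has coefficients 1,0,1,0,0,0,1,0,0,0 for degrees 0…9.
Multiplying by (1 + 3q - q² - 2q³ - q⁴) gives running coefficients 1,3,0,1,-2,-2,0,3,-1,-2 for degrees 0…9.
Finally multiplying by (1 + q + q² + q³ + q⁴ + q⁵), the product of all factors after the first has coefficients 1,4,4,5,3,1,0,0,-1,-4 for degrees 0…9.
[q⁹] = 1·(-4) + 1·3 + 1·5 = 4.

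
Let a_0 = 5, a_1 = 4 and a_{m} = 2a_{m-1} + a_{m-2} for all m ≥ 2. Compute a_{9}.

The ordinary generating function has denominator 1 - 2z - z^2.
Iterating the recurrence: a_0,…,a_{9} = 5, 4, 13, 30, 73, 176, 425, 1026, 2477, 5980.

5980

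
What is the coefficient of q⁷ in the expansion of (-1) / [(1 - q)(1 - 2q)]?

Partial fractions give a closed form: a_n = (1)·1^n + (-2)·2^n.
At n = 7: a_7 = -255.

-255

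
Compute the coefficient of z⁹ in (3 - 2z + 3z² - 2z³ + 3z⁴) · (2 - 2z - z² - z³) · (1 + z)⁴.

-29

(3 - 2z + 3z² - 2z³ + 3z⁴) has coefficients 3,-2,3,-2,3 for degrees 0…4.
(2 - 2z - z² - z³) has coefficients 2,-2,-1,-1,0,0,0,0,0,0 for degrees 0…9.
Finally multiplying by (1 + z)⁴, the product of all factors after the first has coefficients 2,6,3,-9,-16,-12,-5,-1,0,0 for degrees 0…9.
[z⁹] = 3·0 − 2·0 + 3·(-1) − 2·(-5) + 3·(-12) = -29.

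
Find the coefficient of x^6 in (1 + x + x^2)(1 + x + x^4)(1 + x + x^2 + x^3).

4

(1 + x + x^2) has coefficients 1,1,1 for degrees 0…2.
(1 + x + x^4) has coefficients 1,1,0,0,1,0,0 for degrees 0…6.
Finally multiplying by (1 + x + x^2 + x^3), the product of all factors after the first has coefficients 1,2,2,2,2,1,1 for degrees 0…6.
[x^6] = 1·1 + 1·1 + 1·2 = 4.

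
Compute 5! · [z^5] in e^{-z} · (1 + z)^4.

19

The EGF product rule gives c_5 = Σ_{k_1+k_2=5} C(5; k_1,k_2) · ∏ g_i(k_i), where e^{-z} gives (-1)^k; (1+z)^4 gives the falling factorial (4)_k.
g_1(k) for k = 0…5: 1, -1, 1, -1, 1, -1.
g_2(k) for k = 0…5: 1, 4, 12, 24, 24, 0.
c_5 = Σ_k C(5,k)·g_1(k)·g_2(5−k) = 5·(-1)·24 + 10·1·24 + 10·(-1)·12 + 5·1·4 + 1·(-1)·1 = −120 + 240 − 120 + 20 − 1 = 19.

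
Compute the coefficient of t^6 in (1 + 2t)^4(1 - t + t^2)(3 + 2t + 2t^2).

96

(1 + 2t)^4 has coefficients 1,8,24,32,16 for degrees 0…4.
(1 - t + t^2) has coefficients 1,-1,1,0,0,0,0 for degrees 0…6.
Finally multiplying by (3 + 2t + 2t^2), the product of all factors after the first has coefficients 3,-1,3,0,2,0,0 for degrees 0…6.
[t^6] = 1·0 + 8·0 + 24·2 + 32·0 + 16·3 = 96.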